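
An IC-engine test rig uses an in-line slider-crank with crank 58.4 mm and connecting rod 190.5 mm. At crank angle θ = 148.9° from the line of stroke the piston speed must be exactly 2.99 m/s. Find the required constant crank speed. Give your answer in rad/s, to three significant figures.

135

For an in-line slider-crank, |v_piston| = rω|sinθ|·[1 + r cosθ/√(L² − r² sin²θ)].
With r = 0.0584 m, L = 0.1905 m, θ = 148.9°: the bracketed kinematic factor |dx/dθ| = 0.022146 m.
ω = v/|dx/dθ| = 2.99/0.022146 = 135.01 rad/s.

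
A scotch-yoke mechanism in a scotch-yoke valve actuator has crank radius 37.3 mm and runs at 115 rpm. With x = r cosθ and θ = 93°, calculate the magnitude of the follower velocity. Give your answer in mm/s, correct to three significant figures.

ω = 12.04 rad/s (from 115 rpm).
x = r cosθ ⇒ ẋ = −rω sinθ.
|v| = rω|sinθ| = 0.0373·12.04·|sin 93°| = 0.44858 m/s = 448.58 mm/s.

449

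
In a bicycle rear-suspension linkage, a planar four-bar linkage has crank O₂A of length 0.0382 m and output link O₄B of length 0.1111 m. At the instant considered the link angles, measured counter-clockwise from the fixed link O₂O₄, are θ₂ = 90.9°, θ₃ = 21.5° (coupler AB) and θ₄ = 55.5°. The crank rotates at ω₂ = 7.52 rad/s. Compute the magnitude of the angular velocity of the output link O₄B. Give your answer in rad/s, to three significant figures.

ω₂ = 7.52 rad/s
Differentiating the loop-closure r₂e^{iθ₂}+r₃e^{iθ₃}=r₁+r₄e^{iθ₄} gives r₂ω₂e^{iθ₂}+r₃ω₃e^{iθ₃}=r₄ω₄e^{iθ₄}.
Eliminating the other unknown: ω₄ = r₂ω₂ sin(θ₂−θ₃) / [r₄ sin(θ₄−θ₃)].
Numerator sine = +0.93606; denominator sine = +0.55919.
Result = 0.0382·7.52·(+0.93606) / (0.1111·(+0.55919)) = +4.3282 rad/s; magnitude 4.3282 rad/s.

4.33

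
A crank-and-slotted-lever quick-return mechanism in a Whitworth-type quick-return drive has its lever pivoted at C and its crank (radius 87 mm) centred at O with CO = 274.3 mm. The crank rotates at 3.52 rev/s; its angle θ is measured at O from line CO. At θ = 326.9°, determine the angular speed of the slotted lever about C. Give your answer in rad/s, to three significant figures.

ω = 22.12 rad/s (from 3.52 rev/s).
Crank pin A relative to C: A = (d + r cosθ, r sinθ); lever angle φ = atan2(r sinθ, d + r cosθ).
Differentiating tanφ: φ̇ = rω(d cosθ + r)/(d² + r² + 2dr cosθ).
d² + r² + 2dr cosθ = |CA|² = 0.122792 m²;  d cosθ + r = +0.31679 m.
|ω_lever| = |0.087·22.12·+0.31679| / 0.122792 = 4.9641 rad/s.

4.96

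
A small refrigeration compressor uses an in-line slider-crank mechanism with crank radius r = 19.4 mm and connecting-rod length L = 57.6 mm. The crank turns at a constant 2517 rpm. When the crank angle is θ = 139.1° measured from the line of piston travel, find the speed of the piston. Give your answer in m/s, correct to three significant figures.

2.47

ω = 2π·2517/60 = 263.6 rad/s
For an in-line slider-crank, x = r cosθ + √(L² − r² sin²θ), so v = −rω sinθ·[1 + r cosθ/√(L² − r² sin²θ)].
With r = 0.0194 m, L = 0.0576 m, θ = 139.1°: √(L² − r² sin²θ) = 0.056182 m.
v = −0.0194·263.6·0.65474·[1 + 0.0194·-0.75585/0.056182] = -2.4742 m/s.
|v| = 2.4742 m/s.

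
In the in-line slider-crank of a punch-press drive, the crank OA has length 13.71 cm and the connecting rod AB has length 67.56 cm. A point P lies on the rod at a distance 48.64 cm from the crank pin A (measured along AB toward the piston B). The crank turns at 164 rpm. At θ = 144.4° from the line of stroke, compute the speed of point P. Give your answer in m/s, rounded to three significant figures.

1.32

ω = 17.17 rad/s.  Crank-pin speed |V_A| = rω = 2.3546 m/s, perpendicular to OA.
Rod angle: sinφ = −(r/L) sinθ ⇒ φ = -6.784°; ω_rod = −rω cosθ/√(L²−r²sin²θ) = +2.8538 rad/s.
V_P = V_A + ω_rod × AP, with AP = 0.4864 m along the rod.
Components: V_Px = −rω sinθ − a·ω_rod·sinφ = -1.2067 m/s;  V_Py = rω cosθ + a·ω_rod·cosφ = -0.53615 m/s.
|V_P| = √(V_Px² + V_Py²) = 1.3204 m/s.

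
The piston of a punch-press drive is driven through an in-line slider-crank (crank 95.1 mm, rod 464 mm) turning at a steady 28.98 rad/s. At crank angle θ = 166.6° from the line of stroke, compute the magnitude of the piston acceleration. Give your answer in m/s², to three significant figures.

ω = 28.98 rad/s
x(θ) = r cosθ + √(L² − r² sin²θ); with ω constant, a = ω²·d²x/dθ².
d²x/dθ² = −r cosθ − r²(cos2θ)/√u − r⁴ sin²2θ/(4u^{3/2}),  u = L² − r² sin²θ = 0.21481 m².
Substituting r = 0.0951 m, L = 0.464 m, θ = 166.6°: d²x/dθ² = +0.075052 m.
a = ω²·d²x/dθ² = (28.98)²·(+0.075052) = +63.032 m/s²;  |a| = 63.032 m/s².

63.0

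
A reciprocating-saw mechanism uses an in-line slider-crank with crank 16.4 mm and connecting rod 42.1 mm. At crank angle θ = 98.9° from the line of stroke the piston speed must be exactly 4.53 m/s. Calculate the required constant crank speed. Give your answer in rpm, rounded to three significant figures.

2860

For an in-line slider-crank, |v_piston| = rω|sinθ|·[1 + r cosθ/√(L² − r² sin²θ)].
With r = 0.0164 m, L = 0.0421 m, θ = 98.9°: the bracketed kinematic factor |dx/dθ| = 0.015145 m.
ω = v/|dx/dθ| = 4.53/0.015145 = 299.12 rad/s.
N = 60ω/(2π) = 2856.4 rpm.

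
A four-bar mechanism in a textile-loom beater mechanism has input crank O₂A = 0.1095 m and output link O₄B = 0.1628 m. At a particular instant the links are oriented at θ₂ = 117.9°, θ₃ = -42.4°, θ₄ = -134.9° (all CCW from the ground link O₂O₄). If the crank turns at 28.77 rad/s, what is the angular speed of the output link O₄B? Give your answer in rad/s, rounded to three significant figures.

ω₂ = 28.77 rad/s
Differentiating the loop-closure r₂e^{iθ₂}+r₃e^{iθ₃}=r₁+r₄e^{iθ₄} gives r₂ω₂e^{iθ₂}+r₃ω₃e^{iθ₃}=r₄ω₄e^{iθ₄}.
Eliminating the other unknown: ω₄ = r₂ω₂ sin(θ₂−θ₃) / [r₄ sin(θ₄−θ₃)].
Numerator sine = +0.33710; denominator sine = -0.99905.
Result = 0.1095·28.77·(+0.33710) / (0.1628·(-0.99905)) = -6.5293 rad/s; magnitude 6.5293 rad/s.

6.53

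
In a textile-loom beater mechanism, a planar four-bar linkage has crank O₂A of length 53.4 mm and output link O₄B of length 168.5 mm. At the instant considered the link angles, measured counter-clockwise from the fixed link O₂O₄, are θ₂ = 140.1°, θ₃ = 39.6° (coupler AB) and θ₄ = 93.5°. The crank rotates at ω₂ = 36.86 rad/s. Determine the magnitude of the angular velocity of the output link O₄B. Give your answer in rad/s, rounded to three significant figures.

14.2

ω₂ = 36.86 rad/s
Differentiating the loop-closure r₂e^{iθ₂}+r₃e^{iθ₃}=r₁+r₄e^{iθ₄} gives r₂ω₂e^{iθ₂}+r₃ω₃e^{iθ₃}=r₄ω₄e^{iθ₄}.
Eliminating the other unknown: ω₄ = r₂ω₂ sin(θ₂−θ₃) / [r₄ sin(θ₄−θ₃)].
Numerator sine = +0.98325; denominator sine = +0.80799.
Result = 0.0534·36.86·(+0.98325) / (0.1685·(+0.80799)) = +14.215 rad/s; magnitude 14.215 rad/s.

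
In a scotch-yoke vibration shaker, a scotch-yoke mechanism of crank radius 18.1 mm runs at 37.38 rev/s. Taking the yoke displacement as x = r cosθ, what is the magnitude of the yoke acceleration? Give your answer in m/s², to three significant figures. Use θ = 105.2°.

ω = 234.9 rad/s (from 37.38 rev/s).
x = r cosθ ⇒ ẍ = −rω² cosθ (ω constant).
|a| = rω²|cosθ| = 0.0181·(234.9)²·|cos 105.2°| = 261.78 m/s².

262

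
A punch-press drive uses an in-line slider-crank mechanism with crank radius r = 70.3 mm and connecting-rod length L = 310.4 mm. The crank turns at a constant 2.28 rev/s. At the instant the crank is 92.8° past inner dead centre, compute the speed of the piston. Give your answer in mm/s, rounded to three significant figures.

994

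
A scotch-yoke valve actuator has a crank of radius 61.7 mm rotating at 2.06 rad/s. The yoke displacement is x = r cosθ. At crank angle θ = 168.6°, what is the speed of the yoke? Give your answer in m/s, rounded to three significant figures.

ω = 2.06 rad/s
x = r cosθ ⇒ ẋ = −rω sinθ.
|v| = rω|sinθ| = 0.0617·2.06·|sin 168.6°| = 0.025123 m/s.

0.0251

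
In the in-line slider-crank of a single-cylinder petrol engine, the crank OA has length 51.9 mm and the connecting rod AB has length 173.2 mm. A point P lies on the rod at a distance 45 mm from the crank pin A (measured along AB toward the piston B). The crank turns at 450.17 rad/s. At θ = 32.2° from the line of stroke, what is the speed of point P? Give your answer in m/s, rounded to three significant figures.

19.8

ω = 450.2 rad/s.  Crank-pin speed |V_A| = rω = 23.364 m/s, perpendicular to OA.
Rod angle: sinφ = −(r/L) sinθ ⇒ φ = -9.188°; ω_rod = −rω cosθ/√(L²−r²sin²θ) = -115.63 rad/s.
V_P = V_A + ω_rod × AP, with AP = 0.045 m along the rod.
Components: V_Px = −rω sinθ − a·ω_rod·sinφ = -13.281 m/s;  V_Py = rω cosθ + a·ω_rod·cosφ = +14.634 m/s.
|V_P| = √(V_Px² + V_Py²) = 19.762 m/s.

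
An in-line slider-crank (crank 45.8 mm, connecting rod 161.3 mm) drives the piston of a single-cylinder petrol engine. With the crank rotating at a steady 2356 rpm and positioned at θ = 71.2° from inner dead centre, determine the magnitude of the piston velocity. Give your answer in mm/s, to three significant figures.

11700

ω = 2π·2356/60 = 246.7 rad/s
For an in-line slider-crank, x = r cosθ + √(L² − r² sin²θ), so v = −rω sinθ·[1 + r cosθ/√(L² − r² sin²θ)].
With r = 0.0458 m, L = 0.1613 m, θ = 71.2°: √(L² − r² sin²θ) = 0.15536 m.
v = −0.0458·246.7·0.94665·[1 + 0.0458·0.32227/0.15536] = -11.713 m/s.
|v| = 11.713 m/s = 11713 mm/s.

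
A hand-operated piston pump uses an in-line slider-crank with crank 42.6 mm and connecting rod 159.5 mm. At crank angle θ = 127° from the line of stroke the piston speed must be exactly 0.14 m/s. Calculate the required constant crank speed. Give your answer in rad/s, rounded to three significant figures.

4.93

For an in-line slider-crank, |v_piston| = rω|sinθ|·[1 + r cosθ/√(L² − r² sin²θ)].
With r = 0.0426 m, L = 0.1595 m, θ = 127°: the bracketed kinematic factor |dx/dθ| = 0.028425 m.
ω = v/|dx/dθ| = 0.14/0.028425 = 4.9253 rad/s.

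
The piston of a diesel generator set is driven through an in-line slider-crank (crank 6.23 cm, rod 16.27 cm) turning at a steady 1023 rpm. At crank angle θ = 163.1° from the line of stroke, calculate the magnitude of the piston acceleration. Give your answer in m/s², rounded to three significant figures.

ω = 2π·1023/60 = 107.1 rad/s
x(θ) = r cosθ + √(L² − r² sin²θ); with ω constant, a = ω²·d²x/dθ².
d²x/dθ² = −r cosθ − r²(cos2θ)/√u − r⁴ sin²2θ/(4u^{3/2}),  u = L² − r² sin²θ = 0.0261433 m².
Substituting r = 0.0623 m, L = 0.1627 m, θ = 163.1°: d²x/dθ² = +0.039386 m.
a = ω²·d²x/dθ² = (107.1)²·(+0.039386) = +452.02 m/s²;  |a| = 452.02 m/s².

452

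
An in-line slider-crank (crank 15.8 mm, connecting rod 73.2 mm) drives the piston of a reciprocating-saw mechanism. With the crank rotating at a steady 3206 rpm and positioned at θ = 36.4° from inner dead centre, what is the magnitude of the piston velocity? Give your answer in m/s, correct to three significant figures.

3.70

ω = 2π·3206/60 = 335.7 rad/s
For an in-line slider-crank, x = r cosθ + √(L² − r² sin²θ), so v = −rω sinθ·[1 + r cosθ/√(L² − r² sin²θ)].
With r = 0.0158 m, L = 0.0732 m, θ = 36.4°: √(L² − r² sin²θ) = 0.072597 m.
v = −0.0158·335.7·0.59342·[1 + 0.0158·0.80489/0.072597] = -3.6993 m/s.
|v| = 3.6993 m/s.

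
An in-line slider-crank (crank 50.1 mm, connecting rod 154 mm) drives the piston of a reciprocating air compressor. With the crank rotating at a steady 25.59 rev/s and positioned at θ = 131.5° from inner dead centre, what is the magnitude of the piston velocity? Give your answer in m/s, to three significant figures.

4.69

ω = 2π·25.6 = 160.8 rad/s
For an in-line slider-crank, x = r cosθ + √(L² − r² sin²θ), so v = −rω sinθ·[1 + r cosθ/√(L² − r² sin²θ)].
With r = 0.0501 m, L = 0.154 m, θ = 131.5°: √(L² − r² sin²θ) = 0.14936 m.
v = −0.0501·160.8·0.74896·[1 + 0.0501·-0.66262/0.14936] = -4.6922 m/s.
|v| = 4.6922 m/s.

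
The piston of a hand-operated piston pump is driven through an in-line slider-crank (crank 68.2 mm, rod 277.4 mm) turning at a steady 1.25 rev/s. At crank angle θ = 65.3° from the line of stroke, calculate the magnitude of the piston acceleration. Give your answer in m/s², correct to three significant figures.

1.08

ω = 2π·1.25 = 7.854 rad/s
x(θ) = r cosθ + √(L² − r² sin²θ); with ω constant, a = ω²·d²x/dθ².
d²x/dθ² = −r cosθ − r²(cos2θ)/√u − r⁴ sin²2θ/(4u^{3/2}),  u = L² − r² sin²θ = 0.0731117 m².
Substituting r = 0.0682 m, L = 0.2774 m, θ = 65.3°: d²x/dθ² = -0.017462 m.
a = ω²·d²x/dθ² = (7.854)²·(-0.017462) = -1.0771 m/s²;  |a| = 1.0771 m/s².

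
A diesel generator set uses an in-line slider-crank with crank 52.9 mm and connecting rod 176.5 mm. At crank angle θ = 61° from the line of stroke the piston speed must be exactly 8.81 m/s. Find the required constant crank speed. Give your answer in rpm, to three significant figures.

1580

For an in-line slider-crank, |v_piston| = rω|sinθ|·[1 + r cosθ/√(L² − r² sin²θ)].
With r = 0.0529 m, L = 0.1765 m, θ = 61°: the bracketed kinematic factor |dx/dθ| = 0.053234 m.
ω = v/|dx/dθ| = 8.81/0.053234 = 165.5 rad/s.
N = 60ω/(2π) = 1580.4 rpm.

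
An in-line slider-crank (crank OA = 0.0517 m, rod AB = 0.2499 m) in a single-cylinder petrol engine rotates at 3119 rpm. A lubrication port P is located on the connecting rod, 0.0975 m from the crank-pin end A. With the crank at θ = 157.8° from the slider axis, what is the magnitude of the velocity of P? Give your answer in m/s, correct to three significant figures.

ω = 326.6 rad/s.  Crank-pin speed |V_A| = rω = 16.886 m/s, perpendicular to OA.
Rod angle: sinφ = −(r/L) sinθ ⇒ φ = -4.483°; ω_rod = −rω cosθ/√(L²−r²sin²θ) = +62.755 rad/s.
V_P = V_A + ω_rod × AP, with AP = 0.0975 m along the rod.
Components: V_Px = −rω sinθ − a·ω_rod·sinφ = -5.902 m/s;  V_Py = rω cosθ + a·ω_rod·cosφ = -9.5346 m/s.
|V_P| = √(V_Px² + V_Py²) = 11.214 m/s.

11.2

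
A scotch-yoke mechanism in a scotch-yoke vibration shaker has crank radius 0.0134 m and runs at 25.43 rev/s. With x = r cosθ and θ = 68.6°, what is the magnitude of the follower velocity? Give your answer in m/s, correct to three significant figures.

ω = 159.8 rad/s (from 25.43 rev/s).
x = r cosθ ⇒ ẋ = −rω sinθ.
|v| = rω|sinθ| = 0.0134·159.8·|sin 68.6°| = 1.9935 m/s.

1.99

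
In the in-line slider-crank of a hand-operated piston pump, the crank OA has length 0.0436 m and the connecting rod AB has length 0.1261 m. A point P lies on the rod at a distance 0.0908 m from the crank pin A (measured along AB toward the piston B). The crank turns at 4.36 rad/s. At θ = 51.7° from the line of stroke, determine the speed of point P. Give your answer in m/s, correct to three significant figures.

ω = 4.36 rad/s.  Crank-pin speed |V_A| = rω = 0.1901 m/s, perpendicular to OA.
Rod angle: sinφ = −(r/L) sinθ ⇒ φ = -15.744°; ω_rod = −rω cosθ/√(L²−r²sin²θ) = -0.97074 rad/s.
V_P = V_A + ω_rod × AP, with AP = 0.0908 m along the rod.
Components: V_Px = −rω sinθ − a·ω_rod·sinφ = -0.1731 m/s;  V_Py = rω cosθ + a·ω_rod·cosφ = +0.032981 m/s.
|V_P| = √(V_Px² + V_Py²) = 0.17621 m/s.

0.176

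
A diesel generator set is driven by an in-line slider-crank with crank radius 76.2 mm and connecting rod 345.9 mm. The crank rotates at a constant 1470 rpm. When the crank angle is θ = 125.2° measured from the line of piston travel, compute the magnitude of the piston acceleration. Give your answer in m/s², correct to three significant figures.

1170

ω = 2π·1470/60 = 153.9 rad/s
x(θ) = r cosθ + √(L² − r² sin²θ); with ω constant, a = ω²·d²x/dθ².
d²x/dθ² = −r cosθ − r²(cos2θ)/√u − r⁴ sin²2θ/(4u^{3/2}),  u = L² − r² sin²θ = 0.11577 m².
Substituting r = 0.0762 m, L = 0.3459 m, θ = 125.2°: d²x/dθ² = +0.049459 m.
a = ω²·d²x/dθ² = (153.9)²·(+0.049459) = +1172 m/s²;  |a| = 1172 m/s².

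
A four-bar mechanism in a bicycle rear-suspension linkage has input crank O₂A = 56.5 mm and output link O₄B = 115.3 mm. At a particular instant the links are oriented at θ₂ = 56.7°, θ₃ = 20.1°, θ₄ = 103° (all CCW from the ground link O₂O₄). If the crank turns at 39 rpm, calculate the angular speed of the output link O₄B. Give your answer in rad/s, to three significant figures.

ω₂ = 4.084 rad/s (from 39 rpm).
Differentiating the loop-closure r₂e^{iθ₂}+r₃e^{iθ₃}=r₁+r₄e^{iθ₄} gives r₂ω₂e^{iθ₂}+r₃ω₃e^{iθ₃}=r₄ω₄e^{iθ₄}.
Eliminating the other unknown: ω₄ = r₂ω₂ sin(θ₂−θ₃) / [r₄ sin(θ₄−θ₃)].
Numerator sine = +0.59622; denominator sine = +0.99233.
Result = 0.0565·4.084·(+0.59622) / (0.1153·(+0.99233)) = +1.2024 rad/s; magnitude 1.2024 rad/s.

1.20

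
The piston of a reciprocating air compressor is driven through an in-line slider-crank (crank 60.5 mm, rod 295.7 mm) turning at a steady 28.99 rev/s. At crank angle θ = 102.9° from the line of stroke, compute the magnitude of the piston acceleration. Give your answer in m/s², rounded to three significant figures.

ω = 2π·29 = 182.1 rad/s
x(θ) = r cosθ + √(L² − r² sin²θ); with ω constant, a = ω²·d²x/dθ².
d²x/dθ² = −r cosθ − r²(cos2θ)/√u − r⁴ sin²2θ/(4u^{3/2}),  u = L² − r² sin²θ = 0.0839607 m².
Substituting r = 0.0605 m, L = 0.2957 m, θ = 102.9°: d²x/dθ² = +0.024853 m.
a = ω²·d²x/dθ² = (182.1)²·(+0.024853) = +824.6 m/s²;  |a| = 824.6 m/s².

825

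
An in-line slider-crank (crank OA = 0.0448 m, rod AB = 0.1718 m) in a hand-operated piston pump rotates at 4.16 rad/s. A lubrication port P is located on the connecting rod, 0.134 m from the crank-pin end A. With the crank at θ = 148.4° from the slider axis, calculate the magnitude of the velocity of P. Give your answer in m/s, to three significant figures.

0.0878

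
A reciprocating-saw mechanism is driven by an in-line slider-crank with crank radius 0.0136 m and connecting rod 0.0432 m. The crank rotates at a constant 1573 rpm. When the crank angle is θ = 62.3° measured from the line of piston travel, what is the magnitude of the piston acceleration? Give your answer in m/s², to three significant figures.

105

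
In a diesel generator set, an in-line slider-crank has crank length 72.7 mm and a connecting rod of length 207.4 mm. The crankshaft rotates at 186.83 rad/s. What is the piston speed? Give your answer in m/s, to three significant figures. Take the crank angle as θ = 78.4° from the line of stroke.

14.3

ω = 186.8 rad/s
For an in-line slider-crank, x = r cosθ + √(L² − r² sin²θ), so v = −rω sinθ·[1 + r cosθ/√(L² − r² sin²θ)].
With r = 0.0727 m, L = 0.2074 m, θ = 78.4°: √(L² − r² sin²θ) = 0.19479 m.
v = −0.0727·186.8·0.97958·[1 + 0.0727·0.20108/0.19479] = -14.304 m/s.
|v| = 14.304 m/s.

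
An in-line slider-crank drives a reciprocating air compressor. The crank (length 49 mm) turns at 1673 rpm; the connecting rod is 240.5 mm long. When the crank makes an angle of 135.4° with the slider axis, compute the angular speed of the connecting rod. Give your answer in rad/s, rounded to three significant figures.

25.7

ω = 175.2 rad/s (converted from 1673 rpm).
The rod makes angle φ with the slider axis where L sinφ = r sinθ; differentiating, L cosφ·φ̇ = r ω cosθ.
L cosφ = √(L² − r² sin²θ) = 0.23803 m.
|ω_rod| = r ω |cosθ| / √(L² − r² sin²θ) = 0.049·175.2·0.71203/0.23803 = 25.68 rad/s.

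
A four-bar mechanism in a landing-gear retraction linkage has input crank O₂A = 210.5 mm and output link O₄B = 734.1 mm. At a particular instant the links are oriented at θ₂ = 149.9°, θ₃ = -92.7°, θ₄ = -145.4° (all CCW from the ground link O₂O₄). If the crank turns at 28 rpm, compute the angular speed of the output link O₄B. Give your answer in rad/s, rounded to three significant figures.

0.938

ω₂ = 2.932 rad/s (from 28 rpm).
Differentiating the loop-closure r₂e^{iθ₂}+r₃e^{iθ₃}=r₁+r₄e^{iθ₄} gives r₂ω₂e^{iθ₂}+r₃ω₃e^{iθ₃}=r₄ω₄e^{iθ₄}.
Eliminating the other unknown: ω₄ = r₂ω₂ sin(θ₂−θ₃) / [r₄ sin(θ₄−θ₃)].
Numerator sine = -0.88782; denominator sine = -0.79547.
Result = 0.2105·2.932·(-0.88782) / (0.7341·(-0.79547)) = +0.93838 rad/s; magnitude 0.93838 rad/s.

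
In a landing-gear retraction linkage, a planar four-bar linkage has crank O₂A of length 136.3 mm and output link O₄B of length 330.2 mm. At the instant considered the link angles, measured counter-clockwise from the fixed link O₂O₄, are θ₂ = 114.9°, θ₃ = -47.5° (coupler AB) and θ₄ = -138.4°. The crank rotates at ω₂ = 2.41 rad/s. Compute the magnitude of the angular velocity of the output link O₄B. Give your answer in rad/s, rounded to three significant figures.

0.301

ω₂ = 2.41 rad/s
Differentiating the loop-closure r₂e^{iθ₂}+r₃e^{iθ₃}=r₁+r₄e^{iθ₄} gives r₂ω₂e^{iθ₂}+r₃ω₃e^{iθ₃}=r₄ω₄e^{iθ₄}.
Eliminating the other unknown: ω₄ = r₂ω₂ sin(θ₂−θ₃) / [r₄ sin(θ₄−θ₃)].
Numerator sine = +0.30237; denominator sine = -0.99988.
Result = 0.1363·2.41·(+0.30237) / (0.3302·(-0.99988)) = -0.30083 rad/s; magnitude 0.30083 rad/s.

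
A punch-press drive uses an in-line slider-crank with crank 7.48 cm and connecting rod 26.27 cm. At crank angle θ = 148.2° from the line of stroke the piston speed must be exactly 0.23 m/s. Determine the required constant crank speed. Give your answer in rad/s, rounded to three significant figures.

7.73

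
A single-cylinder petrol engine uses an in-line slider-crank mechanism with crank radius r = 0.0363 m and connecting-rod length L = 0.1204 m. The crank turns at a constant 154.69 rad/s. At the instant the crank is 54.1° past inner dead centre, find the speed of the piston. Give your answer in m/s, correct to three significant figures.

5.38

ω = 154.7 rad/s
For an in-line slider-crank, x = r cosθ + √(L² − r² sin²θ), so v = −rω sinθ·[1 + r cosθ/√(L² − r² sin²θ)].
With r = 0.0363 m, L = 0.1204 m, θ = 54.1°: √(L² − r² sin²θ) = 0.11675 m.
v = −0.0363·154.7·0.81004·[1 + 0.0363·0.58637/0.11675] = -5.3778 m/s.
|v| = 5.3778 m/s.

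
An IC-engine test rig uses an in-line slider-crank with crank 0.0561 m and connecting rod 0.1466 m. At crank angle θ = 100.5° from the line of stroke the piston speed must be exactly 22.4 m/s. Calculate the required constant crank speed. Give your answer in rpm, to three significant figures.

For an in-line slider-crank, |v_piston| = rω|sinθ|·[1 + r cosθ/√(L² − r² sin²θ)].
With r = 0.0561 m, L = 0.1466 m, θ = 100.5°: the bracketed kinematic factor |dx/dθ| = 0.051009 m.
ω = v/|dx/dθ| = 22.4/0.051009 = 439.14 rad/s.
N = 60ω/(2π) = 4193.5 rpm.

4190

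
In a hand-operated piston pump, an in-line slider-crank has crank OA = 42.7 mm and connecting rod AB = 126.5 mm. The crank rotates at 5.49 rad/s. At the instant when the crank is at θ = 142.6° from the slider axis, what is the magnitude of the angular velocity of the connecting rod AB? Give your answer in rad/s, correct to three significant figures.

1.50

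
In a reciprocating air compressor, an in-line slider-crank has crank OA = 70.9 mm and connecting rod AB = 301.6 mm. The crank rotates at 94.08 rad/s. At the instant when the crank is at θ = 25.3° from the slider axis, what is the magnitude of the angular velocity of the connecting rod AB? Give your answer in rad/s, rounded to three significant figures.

20.1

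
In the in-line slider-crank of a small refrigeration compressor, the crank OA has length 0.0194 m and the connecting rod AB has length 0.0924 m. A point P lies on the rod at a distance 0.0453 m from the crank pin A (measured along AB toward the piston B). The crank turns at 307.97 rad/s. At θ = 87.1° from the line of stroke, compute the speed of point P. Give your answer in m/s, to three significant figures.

6.00

ω = 308 rad/s.  Crank-pin speed |V_A| = rω = 5.9746 m/s, perpendicular to OA.
Rod angle: sinφ = −(r/L) sinθ ⇒ φ = -12.104°; ω_rod = −rω cosθ/√(L²−r²sin²θ) = -3.3457 rad/s.
V_P = V_A + ω_rod × AP, with AP = 0.0453 m along the rod.
Components: V_Px = −rω sinθ − a·ω_rod·sinφ = -5.9987 m/s;  V_Py = rω cosθ + a·ω_rod·cosφ = +0.15408 m/s.
|V_P| = √(V_Px² + V_Py²) = 6.0007 m/s.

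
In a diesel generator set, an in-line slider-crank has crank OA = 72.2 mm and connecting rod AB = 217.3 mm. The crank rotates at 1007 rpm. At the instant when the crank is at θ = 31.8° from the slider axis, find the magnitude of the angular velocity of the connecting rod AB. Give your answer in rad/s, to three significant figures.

ω = 105.5 rad/s (converted from 1007 rpm).
The rod makes angle φ with the slider axis where L sinφ = r sinθ; differentiating, L cosφ·φ̇ = r ω cosθ.
L cosφ = √(L² − r² sin²θ) = 0.21394 m.
|ω_rod| = r ω |cosθ| / √(L² − r² sin²θ) = 0.0722·105.5·0.84989/0.21394 = 30.245 rad/s.

30.2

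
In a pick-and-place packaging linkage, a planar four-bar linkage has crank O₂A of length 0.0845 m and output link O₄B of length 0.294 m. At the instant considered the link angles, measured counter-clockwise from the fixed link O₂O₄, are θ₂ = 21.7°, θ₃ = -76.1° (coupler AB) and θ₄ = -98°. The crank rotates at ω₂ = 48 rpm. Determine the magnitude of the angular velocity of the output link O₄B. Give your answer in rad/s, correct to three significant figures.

3.84

ω₂ = 5.027 rad/s (from 48 rpm).
Differentiating the loop-closure r₂e^{iθ₂}+r₃e^{iθ₃}=r₁+r₄e^{iθ₄} gives r₂ω₂e^{iθ₂}+r₃ω₃e^{iθ₃}=r₄ω₄e^{iθ₄}.
Eliminating the other unknown: ω₄ = r₂ω₂ sin(θ₂−θ₃) / [r₄ sin(θ₄−θ₃)].
Numerator sine = +0.99075; denominator sine = -0.37299.
Result = 0.0845·5.027·(+0.99075) / (0.294·(-0.37299)) = -3.8375 rad/s; magnitude 3.8375 rad/s.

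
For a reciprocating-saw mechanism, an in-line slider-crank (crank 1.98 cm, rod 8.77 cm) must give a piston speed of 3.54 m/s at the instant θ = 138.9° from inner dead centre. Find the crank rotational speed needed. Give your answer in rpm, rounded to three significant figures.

For an in-line slider-crank, |v_piston| = rω|sinθ|·[1 + r cosθ/√(L² − r² sin²θ)].
With r = 0.0198 m, L = 0.0877 m, θ = 138.9°: the bracketed kinematic factor |dx/dθ| = 0.010777 m.
ω = v/|dx/dθ| = 3.54/0.010777 = 328.48 rad/s.
N = 60ω/(2π) = 3136.8 rpm.

3140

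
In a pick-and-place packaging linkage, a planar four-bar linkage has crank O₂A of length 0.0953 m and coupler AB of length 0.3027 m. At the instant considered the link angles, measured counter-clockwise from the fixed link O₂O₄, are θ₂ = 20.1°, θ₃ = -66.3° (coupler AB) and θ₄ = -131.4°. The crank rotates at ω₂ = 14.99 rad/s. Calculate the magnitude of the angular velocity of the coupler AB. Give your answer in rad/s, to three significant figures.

ω₂ = 14.99 rad/s
Differentiating the loop-closure r₂e^{iθ₂}+r₃e^{iθ₃}=r₁+r₄e^{iθ₄} gives r₂ω₂e^{iθ₂}+r₃ω₃e^{iθ₃}=r₄ω₄e^{iθ₄}.
Eliminating the other unknown: ω₃ = r₂ω₂ sin(θ₄−θ₂) / [r₃ sin(θ₃−θ₄)].
Numerator sine = -0.47716; denominator sine = +0.90704.
Result = 0.0953·14.99·(-0.47716) / (0.3027·(+0.90704)) = -2.4827 rad/s; magnitude 2.4827 rad/s.

2.48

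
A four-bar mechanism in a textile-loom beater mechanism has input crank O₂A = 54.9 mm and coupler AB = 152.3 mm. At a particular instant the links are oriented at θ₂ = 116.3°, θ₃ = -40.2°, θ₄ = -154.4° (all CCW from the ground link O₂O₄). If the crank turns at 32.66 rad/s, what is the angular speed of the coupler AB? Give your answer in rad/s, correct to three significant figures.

12.9

ω₂ = 32.66 rad/s
Differentiating the loop-closure r₂e^{iθ₂}+r₃e^{iθ₃}=r₁+r₄e^{iθ₄} gives r₂ω₂e^{iθ₂}+r₃ω₃e^{iθ₃}=r₄ω₄e^{iθ₄}.
Eliminating the other unknown: ω₃ = r₂ω₂ sin(θ₄−θ₂) / [r₃ sin(θ₃−θ₄)].
Numerator sine = +0.99993; denominator sine = +0.91212.
Result = 0.0549·32.66·(+0.99993) / (0.1523·(+0.91212)) = +12.906 rad/s; magnitude 12.906 rad/s.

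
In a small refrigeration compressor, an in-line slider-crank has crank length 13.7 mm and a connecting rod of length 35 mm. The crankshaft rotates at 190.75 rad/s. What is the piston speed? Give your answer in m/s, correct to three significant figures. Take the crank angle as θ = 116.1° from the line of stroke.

1.92

ω = 190.8 rad/s
For an in-line slider-crank, x = r cosθ + √(L² − r² sin²θ), so v = −rω sinθ·[1 + r cosθ/√(L² − r² sin²θ)].
With r = 0.0137 m, L = 0.035 m, θ = 116.1°: √(L² − r² sin²θ) = 0.032766 m.
v = −0.0137·190.8·0.89803·[1 + 0.0137·-0.43994/0.032766] = -1.9151 m/s.
|v| = 1.9151 m/s.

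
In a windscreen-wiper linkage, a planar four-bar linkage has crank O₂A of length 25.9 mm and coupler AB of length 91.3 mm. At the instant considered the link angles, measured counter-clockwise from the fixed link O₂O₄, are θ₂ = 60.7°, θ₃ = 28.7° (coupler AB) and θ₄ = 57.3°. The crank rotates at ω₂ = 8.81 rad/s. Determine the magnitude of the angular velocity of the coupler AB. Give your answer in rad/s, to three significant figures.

0.310

ω₂ = 8.81 rad/s
Differentiating the loop-closure r₂e^{iθ₂}+r₃e^{iθ₃}=r₁+r₄e^{iθ₄} gives r₂ω₂e^{iθ₂}+r₃ω₃e^{iθ₃}=r₄ω₄e^{iθ₄}.
Eliminating the other unknown: ω₃ = r₂ω₂ sin(θ₄−θ₂) / [r₃ sin(θ₃−θ₄)].
Numerator sine = -0.05931; denominator sine = -0.47869.
Result = 0.0259·8.81·(-0.05931) / (0.0913·(-0.47869)) = +0.30964 rad/s; magnitude 0.30964 rad/s.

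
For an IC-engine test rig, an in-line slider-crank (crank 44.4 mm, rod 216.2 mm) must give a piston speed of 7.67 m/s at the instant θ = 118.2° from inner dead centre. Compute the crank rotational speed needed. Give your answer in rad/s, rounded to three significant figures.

For an in-line slider-crank, |v_piston| = rω|sinθ|·[1 + r cosθ/√(L² − r² sin²θ)].
With r = 0.0444 m, L = 0.2162 m, θ = 118.2°: the bracketed kinematic factor |dx/dθ| = 0.035269 m.
ω = v/|dx/dθ| = 7.67/0.035269 = 217.47 rad/s.

217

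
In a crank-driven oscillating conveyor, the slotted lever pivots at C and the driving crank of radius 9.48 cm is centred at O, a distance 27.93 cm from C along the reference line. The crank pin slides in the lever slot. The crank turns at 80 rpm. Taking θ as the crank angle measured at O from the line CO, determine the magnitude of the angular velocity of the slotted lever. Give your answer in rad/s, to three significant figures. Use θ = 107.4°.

ω = 8.378 rad/s (from 80 rpm).
Crank pin A relative to C: A = (d + r cosθ, r sinθ); lever angle φ = atan2(r sinθ, d + r cosθ).
Differentiating tanφ: φ̇ = rω(d cosθ + r)/(d² + r² + 2dr cosθ).
d² + r² + 2dr cosθ = |CA|² = 0.0711597 m²;  d cosθ + r = +0.011278 m.
|ω_lever| = |0.0948·8.378·+0.011278| / 0.0711597 = 0.12587 rad/s.

0.126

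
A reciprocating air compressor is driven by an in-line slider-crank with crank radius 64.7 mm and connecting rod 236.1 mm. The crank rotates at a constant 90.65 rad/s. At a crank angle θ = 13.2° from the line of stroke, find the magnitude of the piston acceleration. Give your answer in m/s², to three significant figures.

ω = 90.65 rad/s
x(θ) = r cosθ + √(L² − r² sin²θ); with ω constant, a = ω²·d²x/dθ².
d²x/dθ² = −r cosθ − r²(cos2θ)/√u − r⁴ sin²2θ/(4u^{3/2}),  u = L² − r² sin²θ = 0.0555249 m².
Substituting r = 0.0647 m, L = 0.2361 m, θ = 13.2°: d²x/dθ² = -0.078969 m.
a = ω²·d²x/dθ² = (90.65)²·(-0.078969) = -648.92 m/s²;  |a| = 648.92 m/s².

649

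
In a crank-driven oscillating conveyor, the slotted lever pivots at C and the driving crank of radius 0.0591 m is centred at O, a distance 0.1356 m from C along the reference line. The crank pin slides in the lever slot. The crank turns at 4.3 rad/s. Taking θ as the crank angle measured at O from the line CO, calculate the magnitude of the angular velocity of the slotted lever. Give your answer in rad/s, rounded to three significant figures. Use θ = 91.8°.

ω = 4.3 rad/s
Crank pin A relative to C: A = (d + r cosθ, r sinθ); lever angle φ = atan2(r sinθ, d + r cosθ).
Differentiating tanφ: φ̇ = rω(d cosθ + r)/(d² + r² + 2dr cosθ).
d² + r² + 2dr cosθ = |CA|² = 0.0213767 m²;  d cosθ + r = +0.054841 m.
|ω_lever| = |0.0591·4.3·+0.054841| / 0.0213767 = 0.65196 rad/s.

0.652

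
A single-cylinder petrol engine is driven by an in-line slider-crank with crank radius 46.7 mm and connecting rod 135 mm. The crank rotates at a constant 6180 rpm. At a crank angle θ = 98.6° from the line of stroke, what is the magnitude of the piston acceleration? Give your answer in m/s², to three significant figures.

ω = 2π·6180/60 = 647.2 rad/s
x(θ) = r cosθ + √(L² − r² sin²θ); with ω constant, a = ω²·d²x/dθ².
d²x/dθ² = −r cosθ − r²(cos2θ)/√u − r⁴ sin²2θ/(4u^{3/2}),  u = L² − r² sin²θ = 0.0160929 m².
Substituting r = 0.0467 m, L = 0.135 m, θ = 98.6°: d²x/dθ² = +0.023355 m.
a = ω²·d²x/dθ² = (647.2)²·(+0.023355) = +9781.8 m/s²;  |a| = 9781.8 m/s².

9780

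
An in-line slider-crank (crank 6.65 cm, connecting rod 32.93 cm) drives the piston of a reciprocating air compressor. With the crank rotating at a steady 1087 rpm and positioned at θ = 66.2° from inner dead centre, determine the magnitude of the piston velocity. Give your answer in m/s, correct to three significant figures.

7.50

ω = 2π·1087/60 = 113.8 rad/s
For an in-line slider-crank, x = r cosθ + √(L² − r² sin²θ), so v = −rω sinθ·[1 + r cosθ/√(L² − r² sin²θ)].
With r = 0.0665 m, L = 0.3293 m, θ = 66.2°: √(L² − r² sin²θ) = 0.32363 m.
v = −0.0665·113.8·0.91496·[1 + 0.0665·0.40355/0.32363] = -7.5003 m/s.
|v| = 7.5003 m/s.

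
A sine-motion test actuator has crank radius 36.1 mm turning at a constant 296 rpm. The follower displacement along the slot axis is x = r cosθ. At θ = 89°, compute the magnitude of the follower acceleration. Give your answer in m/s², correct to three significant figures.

ω = 31 rad/s (from 296 rpm).
x = r cosθ ⇒ ẍ = −rω² cosθ (ω constant).
|a| = rω²|cosθ| = 0.0361·(31)²·|cos 89°| = 0.60535 m/s².

0.605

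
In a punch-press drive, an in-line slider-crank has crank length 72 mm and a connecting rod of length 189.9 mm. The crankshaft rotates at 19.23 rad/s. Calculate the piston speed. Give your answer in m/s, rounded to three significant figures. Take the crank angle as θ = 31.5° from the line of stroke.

0.962

ω = 19.23 rad/s
For an in-line slider-crank, x = r cosθ + √(L² − r² sin²θ), so v = −rω sinθ·[1 + r cosθ/√(L² − r² sin²θ)].
With r = 0.072 m, L = 0.1899 m, θ = 31.5°: √(L² − r² sin²θ) = 0.18614 m.
v = −0.072·19.23·0.52250·[1 + 0.072·0.85264/0.18614] = -0.96203 m/s.
|v| = 0.96203 m/s.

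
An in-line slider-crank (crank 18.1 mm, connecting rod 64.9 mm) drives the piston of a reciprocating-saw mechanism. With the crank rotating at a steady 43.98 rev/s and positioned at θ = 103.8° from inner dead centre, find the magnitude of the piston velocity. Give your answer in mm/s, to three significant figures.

ω = 2π·44 = 276.3 rad/s
For an in-line slider-crank, x = r cosθ + √(L² − r² sin²θ), so v = −rω sinθ·[1 + r cosθ/√(L² − r² sin²θ)].
With r = 0.0181 m, L = 0.0649 m, θ = 103.8°: √(L² − r² sin²θ) = 0.062474 m.
v = −0.0181·276.3·0.97113·[1 + 0.0181·-0.23853/0.062474] = -4.5216 m/s.
|v| = 4.5216 m/s = 4521.6 mm/s.

4520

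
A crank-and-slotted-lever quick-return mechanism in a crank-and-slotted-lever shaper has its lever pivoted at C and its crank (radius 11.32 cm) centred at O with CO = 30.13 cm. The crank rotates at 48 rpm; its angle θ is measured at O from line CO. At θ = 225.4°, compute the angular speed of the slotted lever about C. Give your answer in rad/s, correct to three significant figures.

ω = 5.027 rad/s (from 48 rpm).
Crank pin A relative to C: A = (d + r cosθ, r sinθ); lever angle φ = atan2(r sinθ, d + r cosθ).
Differentiating tanφ: φ̇ = rω(d cosθ + r)/(d² + r² + 2dr cosθ).
d² + r² + 2dr cosθ = |CA|² = 0.055699 m²;  d cosθ + r = -0.098359 m.
|ω_lever| = |0.1132·5.027·-0.098359| / 0.055699 = 1.0048 rad/s.

1.00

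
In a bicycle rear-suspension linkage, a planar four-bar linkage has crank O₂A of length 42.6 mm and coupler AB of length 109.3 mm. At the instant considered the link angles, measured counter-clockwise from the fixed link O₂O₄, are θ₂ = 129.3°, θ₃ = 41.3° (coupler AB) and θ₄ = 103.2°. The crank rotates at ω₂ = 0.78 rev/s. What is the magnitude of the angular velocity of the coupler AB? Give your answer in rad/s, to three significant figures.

0.953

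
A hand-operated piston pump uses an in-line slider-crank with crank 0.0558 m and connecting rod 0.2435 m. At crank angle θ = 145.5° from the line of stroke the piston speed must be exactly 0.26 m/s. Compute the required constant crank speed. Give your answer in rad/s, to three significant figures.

10.2

For an in-line slider-crank, |v_piston| = rω|sinθ|·[1 + r cosθ/√(L² − r² sin²θ)].
With r = 0.0558 m, L = 0.2435 m, θ = 145.5°: the bracketed kinematic factor |dx/dθ| = 0.025586 m.
ω = v/|dx/dθ| = 0.26/0.025586 = 10.162 rad/s.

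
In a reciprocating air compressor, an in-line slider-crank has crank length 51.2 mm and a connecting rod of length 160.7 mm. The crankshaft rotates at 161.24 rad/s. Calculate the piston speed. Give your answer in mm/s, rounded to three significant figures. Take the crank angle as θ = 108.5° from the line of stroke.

ω = 161.2 rad/s
For an in-line slider-crank, x = r cosθ + √(L² − r² sin²θ), so v = −rω sinθ·[1 + r cosθ/√(L² − r² sin²θ)].
With r = 0.0512 m, L = 0.1607 m, θ = 108.5°: √(L² − r² sin²θ) = 0.15319 m.
v = −0.0512·161.2·0.94832·[1 + 0.0512·-0.31730/0.15319] = -6.9986 m/s.
|v| = 6.9986 m/s = 6998.6 mm/s.

7000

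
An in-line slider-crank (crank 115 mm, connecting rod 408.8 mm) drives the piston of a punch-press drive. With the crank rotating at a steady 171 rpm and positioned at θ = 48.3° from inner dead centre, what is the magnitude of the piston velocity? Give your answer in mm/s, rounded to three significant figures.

1830

ω = 2π·171/60 = 17.91 rad/s
For an in-line slider-crank, x = r cosθ + √(L² − r² sin²θ), so v = −rω sinθ·[1 + r cosθ/√(L² − r² sin²θ)].
With r = 0.115 m, L = 0.4088 m, θ = 48.3°: √(L² − r² sin²θ) = 0.39968 m.
v = −0.115·17.91·0.74664·[1 + 0.115·0.66523/0.39968] = -1.8319 m/s.
|v| = 1.8319 m/s = 1831.9 mm/s.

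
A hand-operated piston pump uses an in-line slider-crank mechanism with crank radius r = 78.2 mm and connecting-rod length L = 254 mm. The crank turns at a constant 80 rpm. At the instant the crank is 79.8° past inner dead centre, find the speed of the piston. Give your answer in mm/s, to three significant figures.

682

ω = 2π·80/60 = 8.378 rad/s
For an in-line slider-crank, x = r cosθ + √(L² − r² sin²θ), so v = −rω sinθ·[1 + r cosθ/√(L² − r² sin²θ)].
With r = 0.0782 m, L = 0.254 m, θ = 79.8°: √(L² − r² sin²θ) = 0.24206 m.
v = −0.0782·8.378·0.98420·[1 + 0.0782·0.17708/0.24206] = -0.68166 m/s.
|v| = 0.68166 m/s = 681.66 mm/s.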